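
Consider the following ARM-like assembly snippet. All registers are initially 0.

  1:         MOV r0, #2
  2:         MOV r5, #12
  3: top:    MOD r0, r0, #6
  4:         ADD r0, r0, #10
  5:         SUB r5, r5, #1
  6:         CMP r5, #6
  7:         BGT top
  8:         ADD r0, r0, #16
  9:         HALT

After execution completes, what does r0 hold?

30

r0=2
r5=12
r0=2%6=2
r0=2+10=12
r5=12-1=11
CMP r5, #6  (cmp 11,6)
BGT top: taken
r0=12%6=0
r0=0+10=10
r5=11-1=10
CMP r5, #6  (cmp 10,6)
BGT top: taken
r0=10%6=4
r0=4+10=14
r5=10-1=9
CMP r5, #6  (cmp 9,6)
BGT top: taken
r0=14%6=2
r0=2+10=12
r5=9-1=8
CMP r5, #6  (cmp 8,6)
BGT top: taken
r0=12%6=0
r0=0+10=10
r5=8-1=7
CMP r5, #6  (cmp 7,6)
BGT top: taken
r0=10%6=4
r0=4+10=14
r5=7-1=6
CMP r5, #6  (cmp 6,6)
BGT top: not taken
r0=14+16=30
halt.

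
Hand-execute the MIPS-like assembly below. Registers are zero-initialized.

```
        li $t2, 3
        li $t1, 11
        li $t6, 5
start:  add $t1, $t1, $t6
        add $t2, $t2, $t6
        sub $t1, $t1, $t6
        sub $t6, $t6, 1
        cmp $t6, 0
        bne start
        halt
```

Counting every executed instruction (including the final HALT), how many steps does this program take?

after li $t2, 3: $t2=3
after li $t1, 11: $t1=11
after li $t6, 5: $t6=5
after add $t1, $t1, $t6: $t1=11+5=16
after add $t2, $t2, $t6: $t2=3+5=8
after sub $t1, $t1, $t6: $t1=16-5=11
after sub $t6, $t6, 1: $t6=5-1=4
cmp $t6, 0  (cmp 4,0)
bne start: taken
after add $t1, $t1, $t6: $t1=11+4=15
after add $t2, $t2, $t6: $t2=8+4=12
after sub $t1, $t1, $t6: $t1=15-4=11
after sub $t6, $t6, 1: $t6=4-1=3
cmp $t6, 0  (cmp 3,0)
bne start: taken
after add $t1, $t1, $t6: $t1=11+3=14
after add $t2, $t2, $t6: $t2=12+3=15
after sub $t1, $t1, $t6: $t1=14-3=11
after sub $t6, $t6, 1: $t6=3-1=2
cmp $t6, 0  (cmp 2,0)
bne start: taken
after add $t1, $t1, $t6: $t1=11+2=13
after add $t2, $t2, $t6: $t2=15+2=17
after sub $t1, $t1, $t6: $t1=13-2=11
after sub $t6, $t6, 1: $t6=2-1=1
cmp $t6, 0  (cmp 1,0)
bne start: taken
after add $t1, $t1, $t6: $t1=11+1=12
after add $t2, $t2, $t6: $t2=17+1=18
after sub $t1, $t1, $t6: $t1=12-1=11
after sub $t6, $t6, 1: $t6=1-1=0
cmp $t6, 0  (cmp 0,0)
bne start: not taken
halt.
Total executed instructions: 34.

34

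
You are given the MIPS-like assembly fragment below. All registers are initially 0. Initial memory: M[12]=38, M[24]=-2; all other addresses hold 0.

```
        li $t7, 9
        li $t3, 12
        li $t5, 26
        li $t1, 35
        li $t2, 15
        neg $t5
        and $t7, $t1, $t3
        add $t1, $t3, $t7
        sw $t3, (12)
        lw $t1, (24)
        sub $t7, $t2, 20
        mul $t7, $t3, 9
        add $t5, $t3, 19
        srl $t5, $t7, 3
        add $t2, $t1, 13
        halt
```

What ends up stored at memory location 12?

after li $t7, 9: $t7=9
after li $t3, 12: $t3=12
after li $t5, 26: $t5=26
after li $t1, 35: $t1=35
after li $t2, 15: $t2=15
after neg $t5: $t5=-(26)=-26
after and $t7, $t1, $t3: $t7=35&12=0
after add $t1, $t3, $t7: $t1=12+0=12
sw $t3, (12) → M[12]=12
after lw $t1, (24): $t1=M[24]=-2
after sub $t7, $t2, 20: $t7=15-20=-5
after mul $t7, $t3, 9: $t7=12*9=108
after add $t5, $t3, 19: $t5=12+19=31
after srl $t5, $t7, 3: $t5=108>>3=13
after add $t2, $t1, 13: $t2=(-2)+13=11
halt.

12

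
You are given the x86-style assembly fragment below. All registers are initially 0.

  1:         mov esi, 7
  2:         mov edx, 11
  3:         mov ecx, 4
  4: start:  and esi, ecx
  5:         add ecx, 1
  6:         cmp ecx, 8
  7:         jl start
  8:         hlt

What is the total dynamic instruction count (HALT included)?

mov esi, 7 → esi=7
mov edx, 11 → edx=11
mov ecx, 4 → ecx=4
and esi, ecx → esi=7&4=4
add ecx, 1 → ecx=4+1=5
cmp ecx, 8  (cmp 5,8)
jl start: taken
and esi, ecx → esi=4&5=4
add ecx, 1 → ecx=5+1=6
cmp ecx, 8  (cmp 6,8)
jl start: taken
and esi, ecx → esi=4&6=4
add ecx, 1 → ecx=6+1=7
cmp ecx, 8  (cmp 7,8)
jl start: taken
and esi, ecx → esi=4&7=4
add ecx, 1 → ecx=7+1=8
cmp ecx, 8  (cmp 8,8)
jl start: not taken
halt.
Total executed instructions: 20.

20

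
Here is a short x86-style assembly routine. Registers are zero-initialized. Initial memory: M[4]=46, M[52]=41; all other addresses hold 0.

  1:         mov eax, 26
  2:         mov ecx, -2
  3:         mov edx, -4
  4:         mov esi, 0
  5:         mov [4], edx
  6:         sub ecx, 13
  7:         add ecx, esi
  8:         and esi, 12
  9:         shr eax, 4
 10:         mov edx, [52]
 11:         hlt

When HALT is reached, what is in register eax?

after mov eax, 26: eax=26
after mov ecx, -2: ecx=-2
after mov edx, -4: edx=-4
after mov esi, 0: esi=0
mov [4], edx → M[4]=-4
after sub ecx, 13: ecx=(-2)-13=-15
after add ecx, esi: ecx=(-15)+0=-15
after and esi, 12: esi=0&12=0
after shr eax, 4: eax=26>>4=1
after mov edx, [52]: edx=M[52]=41
halt.

1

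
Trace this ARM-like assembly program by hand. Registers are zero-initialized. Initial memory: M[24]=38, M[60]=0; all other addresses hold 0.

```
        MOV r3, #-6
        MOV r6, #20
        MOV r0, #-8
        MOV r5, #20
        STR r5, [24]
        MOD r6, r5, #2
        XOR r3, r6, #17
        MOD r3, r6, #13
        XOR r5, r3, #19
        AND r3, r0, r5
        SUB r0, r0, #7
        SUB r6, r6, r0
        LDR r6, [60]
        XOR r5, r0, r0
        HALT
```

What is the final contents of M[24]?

20

r3=-6
r6=20
r0=-8
r5=20
STR r5, [24] → M[24]=20
r6=20%2=0
r3=0^17=17
r3=0%13=0
r5=0^19=19
r3=(-8)&19=16
r0=(-8)-7=-15
r6=0-(-15)=15
r6=M[60]=0
r5=(-15)^(-15)=0
halt.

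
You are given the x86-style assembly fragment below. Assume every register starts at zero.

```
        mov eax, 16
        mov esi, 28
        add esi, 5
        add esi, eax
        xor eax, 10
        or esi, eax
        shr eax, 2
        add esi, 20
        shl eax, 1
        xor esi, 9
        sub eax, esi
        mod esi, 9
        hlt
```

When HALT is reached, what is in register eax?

mov eax, 16 → eax=16
mov esi, 28 → esi=28
add esi, 5 → esi=28+5=33
add esi, eax → esi=33+16=49
xor eax, 10 → eax=16^10=26
or esi, eax → esi=49|26=59
shr eax, 2 → eax=26>>2=6
add esi, 20 → esi=59+20=79
shl eax, 1 → eax=6<<1=12
xor esi, 9 → esi=79^9=70
sub eax, esi → eax=12-70=-58
mod esi, 9 → esi=70%9=7
halt.

-58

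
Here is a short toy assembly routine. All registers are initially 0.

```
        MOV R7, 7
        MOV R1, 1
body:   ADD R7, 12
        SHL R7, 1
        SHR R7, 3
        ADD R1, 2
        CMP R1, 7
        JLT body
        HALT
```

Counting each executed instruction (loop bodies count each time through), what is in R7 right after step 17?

4

MOV R7, 7 → R7=7
MOV R1, 1 → R1=1
ADD R7, 12 → R7=7+12=19
SHL R7, 1 → R7=19<<1=38
SHR R7, 3 → R7=38>>3=4
ADD R1, 2 → R1=1+2=3
CMP R1, 7  (cmp 3,7)
JLT body: taken
ADD R7, 12 → R7=4+12=16
SHL R7, 1 → R7=16<<1=32
SHR R7, 3 → R7=32>>3=4
ADD R1, 2 → R1=3+2=5
CMP R1, 7  (cmp 5,7)
JLT body: taken
ADD R7, 12 → R7=4+12=16
SHL R7, 1 → R7=16<<1=32
SHR R7, 3 → R7=32>>3=4
After step 17: R7 = 4.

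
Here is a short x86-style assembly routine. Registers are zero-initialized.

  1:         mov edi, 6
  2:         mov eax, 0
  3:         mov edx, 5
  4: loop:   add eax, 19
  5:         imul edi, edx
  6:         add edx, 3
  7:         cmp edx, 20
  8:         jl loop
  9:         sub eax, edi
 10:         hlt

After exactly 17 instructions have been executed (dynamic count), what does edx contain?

mov edi, 6 → edi=6
mov eax, 0 → eax=0
mov edx, 5 → edx=5
add eax, 19 → eax=0+19=19
imul edi, edx → edi=6*5=30
add edx, 3 → edx=5+3=8
cmp edx, 20  (cmp 8,20)
jl loop: taken
add eax, 19 → eax=19+19=38
imul edi, edx → edi=30*8=240
add edx, 3 → edx=8+3=11
cmp edx, 20  (cmp 11,20)
jl loop: taken
add eax, 19 → eax=38+19=57
imul edi, edx → edi=240*11=2640
add edx, 3 → edx=11+3=14
cmp edx, 20  (cmp 14,20)
After step 17: edx = 14.

14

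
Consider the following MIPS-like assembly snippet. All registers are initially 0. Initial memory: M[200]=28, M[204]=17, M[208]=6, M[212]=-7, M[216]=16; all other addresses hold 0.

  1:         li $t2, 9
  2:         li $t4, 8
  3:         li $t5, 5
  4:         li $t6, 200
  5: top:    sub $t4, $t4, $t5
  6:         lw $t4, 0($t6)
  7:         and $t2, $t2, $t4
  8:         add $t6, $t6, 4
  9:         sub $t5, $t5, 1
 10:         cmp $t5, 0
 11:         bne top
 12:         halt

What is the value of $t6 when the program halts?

220

$t2=9
$t4=8
$t5=5
$t6=200
$t4=8-5=3
$t4=M[200]=28
$t2=9&28=8
$t6=200+4=204
$t5=5-1=4
cmp $t5, 0  (cmp 4,0)
bne top: taken
$t4=28-4=24
$t4=M[204]=17
$t2=8&17=0
$t6=204+4=208
$t5=4-1=3
cmp $t5, 0  (cmp 3,0)
bne top: taken
$t4=17-3=14
$t4=M[208]=6
$t2=0&6=0
$t6=208+4=212
$t5=3-1=2
cmp $t5, 0  (cmp 2,0)
bne top: taken
$t4=6-2=4
$t4=M[212]=-7
$t2=0&(-7)=0
$t6=212+4=216
$t5=2-1=1
cmp $t5, 0  (cmp 1,0)
bne top: taken
$t4=(-7)-1=-8
$t4=M[216]=16
$t2=0&16=0
$t6=216+4=220
$t5=1-1=0
cmp $t5, 0  (cmp 0,0)
bne top: not taken
halt.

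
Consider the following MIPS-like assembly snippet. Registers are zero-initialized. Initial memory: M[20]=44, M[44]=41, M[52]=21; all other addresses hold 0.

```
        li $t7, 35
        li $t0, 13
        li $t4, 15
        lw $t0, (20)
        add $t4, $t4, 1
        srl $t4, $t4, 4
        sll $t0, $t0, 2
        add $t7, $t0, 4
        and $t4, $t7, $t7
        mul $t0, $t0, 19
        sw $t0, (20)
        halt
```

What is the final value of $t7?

after li $t7, 35: $t7=35
after li $t0, 13: $t0=13
after li $t4, 15: $t4=15
after lw $t0, (20): $t0=M[20]=44
after add $t4, $t4, 1: $t4=15+1=16
after srl $t4, $t4, 4: $t4=16>>4=1
after sll $t0, $t0, 2: $t0=44<<2=176
after add $t7, $t0, 4: $t7=176+4=180
after and $t4, $t7, $t7: $t4=180&180=180
after mul $t0, $t0, 19: $t0=176*19=3344
sw $t0, (20) → M[20]=3344
halt.

180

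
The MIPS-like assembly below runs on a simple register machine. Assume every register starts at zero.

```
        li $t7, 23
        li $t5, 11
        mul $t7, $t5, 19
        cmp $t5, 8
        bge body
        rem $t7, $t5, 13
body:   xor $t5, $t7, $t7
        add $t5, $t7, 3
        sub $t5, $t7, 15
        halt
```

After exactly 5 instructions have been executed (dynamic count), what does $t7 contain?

$t7=23
$t5=11
$t7=11*19=209
cmp $t5, 8  (cmp 11,8)
bge body: taken
After step 5: $t7 = 209.

209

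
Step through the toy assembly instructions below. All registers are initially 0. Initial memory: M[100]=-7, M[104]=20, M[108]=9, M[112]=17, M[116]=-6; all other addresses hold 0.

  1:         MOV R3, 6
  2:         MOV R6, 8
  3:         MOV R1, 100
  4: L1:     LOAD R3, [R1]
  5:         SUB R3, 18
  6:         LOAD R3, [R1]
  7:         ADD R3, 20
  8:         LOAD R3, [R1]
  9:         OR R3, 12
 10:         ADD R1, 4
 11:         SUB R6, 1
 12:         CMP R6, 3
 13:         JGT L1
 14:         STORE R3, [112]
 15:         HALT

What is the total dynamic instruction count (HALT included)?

R3=6
R6=8
R1=100
R3=M[100]=-7
R3=(-7)-18=-25
R3=M[100]=-7
R3=(-7)+20=13
R3=M[100]=-7
R3=(-7)|12=-3
R1=100+4=104
R6=8-1=7
CMP R6, 3  (cmp 7,3)
JGT L1: taken
R3=M[104]=20
R3=20-18=2
R3=M[104]=20
R3=20+20=40
R3=M[104]=20
R3=20|12=28
R1=104+4=108
R6=7-1=6
CMP R6, 3  (cmp 6,3)
JGT L1: taken
R3=M[108]=9
R3=9-18=-9
R3=M[108]=9
R3=9+20=29
R3=M[108]=9
R3=9|12=13
R1=108+4=112
R6=6-1=5
CMP R6, 3  (cmp 5,3)
JGT L1: taken
R3=M[112]=17
R3=17-18=-1
R3=M[112]=17
R3=17+20=37
R3=M[112]=17
R3=17|12=29
R1=112+4=116
R6=5-1=4
CMP R6, 3  (cmp 4,3)
JGT L1: taken
R3=M[116]=-6
R3=(-6)-18=-24
R3=M[116]=-6
R3=(-6)+20=14
R3=M[116]=-6
R3=(-6)|12=-2
R1=116+4=120
R6=4-1=3
CMP R6, 3  (cmp 3,3)
JGT L1: not taken
STORE R3, [112] → M[112]=-2
halt.
Total executed instructions: 55.

55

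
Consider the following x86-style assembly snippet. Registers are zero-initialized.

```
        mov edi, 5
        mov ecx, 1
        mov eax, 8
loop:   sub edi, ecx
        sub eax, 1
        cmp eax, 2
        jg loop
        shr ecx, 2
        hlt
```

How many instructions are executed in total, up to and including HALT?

after mov edi, 5: edi=5
after mov ecx, 1: ecx=1
after mov eax, 8: eax=8
after sub edi, ecx: edi=5-1=4
after sub eax, 1: eax=8-1=7
cmp eax, 2  (cmp 7,2)
jg loop: taken
after sub edi, ecx: edi=4-1=3
after sub eax, 1: eax=7-1=6
cmp eax, 2  (cmp 6,2)
jg loop: taken
after sub edi, ecx: edi=3-1=2
after sub eax, 1: eax=6-1=5
cmp eax, 2  (cmp 5,2)
jg loop: taken
after sub edi, ecx: edi=2-1=1
after sub eax, 1: eax=5-1=4
cmp eax, 2  (cmp 4,2)
jg loop: taken
after sub edi, ecx: edi=1-1=0
after sub eax, 1: eax=4-1=3
cmp eax, 2  (cmp 3,2)
jg loop: taken
after sub edi, ecx: edi=0-1=-1
after sub eax, 1: eax=3-1=2
cmp eax, 2  (cmp 2,2)
jg loop: not taken
after shr ecx, 2: ecx=1>>2=0
halt.
Total executed instructions: 29.

29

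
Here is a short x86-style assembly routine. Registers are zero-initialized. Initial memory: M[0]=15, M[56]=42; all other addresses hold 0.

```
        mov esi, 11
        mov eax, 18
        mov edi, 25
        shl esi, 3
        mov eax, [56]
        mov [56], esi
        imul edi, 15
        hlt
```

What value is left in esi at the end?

after mov esi, 11: esi=11
after mov eax, 18: eax=18
after mov edi, 25: edi=25
after shl esi, 3: esi=11<<3=88
after mov eax, [56]: eax=M[56]=42
mov [56], esi → M[56]=88
after imul edi, 15: edi=25*15=375
halt.

88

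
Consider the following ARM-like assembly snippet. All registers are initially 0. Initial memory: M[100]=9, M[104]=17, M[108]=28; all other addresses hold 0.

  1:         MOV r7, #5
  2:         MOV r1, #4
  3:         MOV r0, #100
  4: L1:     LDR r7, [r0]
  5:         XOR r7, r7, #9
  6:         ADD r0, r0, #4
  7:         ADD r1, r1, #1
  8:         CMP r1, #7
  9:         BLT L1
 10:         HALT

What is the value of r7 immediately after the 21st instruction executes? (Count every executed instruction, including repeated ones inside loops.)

21

MOV r7, #5 → r7=5
MOV r1, #4 → r1=4
MOV r0, #100 → r0=100
LDR r7, [r0] → r7=M[100]=9
XOR r7, r7, #9 → r7=9^9=0
ADD r0, r0, #4 → r0=100+4=104
ADD r1, r1, #1 → r1=4+1=5
CMP r1, #7  (cmp 5,7)
BLT L1: taken
LDR r7, [r0] → r7=M[104]=17
XOR r7, r7, #9 → r7=17^9=24
ADD r0, r0, #4 → r0=104+4=108
ADD r1, r1, #1 → r1=5+1=6
CMP r1, #7  (cmp 6,7)
BLT L1: taken
LDR r7, [r0] → r7=M[108]=28
XOR r7, r7, #9 → r7=28^9=21
ADD r0, r0, #4 → r0=108+4=112
ADD r1, r1, #1 → r1=6+1=7
CMP r1, #7  (cmp 7,7)
BLT L1: not taken
After step 21: r7 = 21.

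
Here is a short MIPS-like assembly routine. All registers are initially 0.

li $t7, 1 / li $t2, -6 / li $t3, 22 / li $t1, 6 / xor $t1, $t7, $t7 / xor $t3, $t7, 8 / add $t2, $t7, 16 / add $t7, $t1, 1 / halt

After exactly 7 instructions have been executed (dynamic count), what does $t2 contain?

17

li $t7, 1 → $t7=1
li $t2, -6 → $t2=-6
li $t3, 22 → $t3=22
li $t1, 6 → $t1=6
xor $t1, $t7, $t7 → $t1=1^1=0
xor $t3, $t7, 8 → $t3=1^8=9
add $t2, $t7, 16 → $t2=1+16=17
After step 7: $t2 = 17.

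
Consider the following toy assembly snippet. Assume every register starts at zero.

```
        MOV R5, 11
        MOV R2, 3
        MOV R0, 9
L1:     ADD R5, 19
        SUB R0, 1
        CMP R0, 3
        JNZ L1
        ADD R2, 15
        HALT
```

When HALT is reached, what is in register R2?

18

after MOV R5, 11: R5=11
after MOV R2, 3: R2=3
after MOV R0, 9: R0=9
after ADD R5, 19: R5=11+19=30
after SUB R0, 1: R0=9-1=8
CMP R0, 3  (cmp 8,3)
JNZ L1: taken
after ADD R5, 19: R5=30+19=49
after SUB R0, 1: R0=8-1=7
CMP R0, 3  (cmp 7,3)
JNZ L1: taken
after ADD R5, 19: R5=49+19=68
after SUB R0, 1: R0=7-1=6
CMP R0, 3  (cmp 6,3)
JNZ L1: taken
after ADD R5, 19: R5=68+19=87
after SUB R0, 1: R0=6-1=5
CMP R0, 3  (cmp 5,3)
JNZ L1: taken
after ADD R5, 19: R5=87+19=106
after SUB R0, 1: R0=5-1=4
CMP R0, 3  (cmp 4,3)
JNZ L1: taken
after ADD R5, 19: R5=106+19=125
after SUB R0, 1: R0=4-1=3
CMP R0, 3  (cmp 3,3)
JNZ L1: not taken
after ADD R2, 15: R2=3+15=18
halt.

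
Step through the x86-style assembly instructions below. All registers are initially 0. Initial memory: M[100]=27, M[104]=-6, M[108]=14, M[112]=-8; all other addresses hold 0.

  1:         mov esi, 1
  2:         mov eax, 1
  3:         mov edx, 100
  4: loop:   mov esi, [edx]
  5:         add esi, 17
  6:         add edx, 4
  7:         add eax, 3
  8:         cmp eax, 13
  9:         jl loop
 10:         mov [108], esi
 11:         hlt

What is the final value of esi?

9

mov esi, 1 → esi=1
mov eax, 1 → eax=1
mov edx, 100 → edx=100
mov esi, [edx] → esi=M[100]=27
add esi, 17 → esi=27+17=44
add edx, 4 → edx=100+4=104
add eax, 3 → eax=1+3=4
cmp eax, 13  (cmp 4,13)
jl loop: taken
mov esi, [edx] → esi=M[104]=-6
add esi, 17 → esi=(-6)+17=11
add edx, 4 → edx=104+4=108
add eax, 3 → eax=4+3=7
cmp eax, 13  (cmp 7,13)
jl loop: taken
mov esi, [edx] → esi=M[108]=14
add esi, 17 → esi=14+17=31
add edx, 4 → edx=108+4=112
add eax, 3 → eax=7+3=10
cmp eax, 13  (cmp 10,13)
jl loop: taken
mov esi, [edx] → esi=M[112]=-8
add esi, 17 → esi=(-8)+17=9
add edx, 4 → edx=112+4=116
add eax, 3 → eax=10+3=13
cmp eax, 13  (cmp 13,13)
jl loop: not taken
mov [108], esi → M[108]=9
halt.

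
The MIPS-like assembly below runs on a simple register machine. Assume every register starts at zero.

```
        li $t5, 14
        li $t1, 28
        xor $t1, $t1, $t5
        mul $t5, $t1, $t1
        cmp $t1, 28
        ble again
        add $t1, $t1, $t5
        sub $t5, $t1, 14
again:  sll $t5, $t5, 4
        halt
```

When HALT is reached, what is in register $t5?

5184

$t5=14
$t1=28
$t1=28^14=18
$t5=18*18=324
cmp $t1, 28  (cmp 18,28)
ble again: taken
$t5=324<<4=5184
halt.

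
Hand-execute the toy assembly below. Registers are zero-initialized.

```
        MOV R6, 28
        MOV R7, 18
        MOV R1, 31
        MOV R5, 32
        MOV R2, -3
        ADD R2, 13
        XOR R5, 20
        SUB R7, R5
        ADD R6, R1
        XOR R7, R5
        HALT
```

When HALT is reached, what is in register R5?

MOV R6, 28 → R6=28
MOV R7, 18 → R7=18
MOV R1, 31 → R1=31
MOV R5, 32 → R5=32
MOV R2, -3 → R2=-3
ADD R2, 13 → R2=(-3)+13=10
XOR R5, 20 → R5=32^20=52
SUB R7, R5 → R7=18-52=-34
ADD R6, R1 → R6=28+31=59
XOR R7, R5 → R7=(-34)^52=-22
halt.

52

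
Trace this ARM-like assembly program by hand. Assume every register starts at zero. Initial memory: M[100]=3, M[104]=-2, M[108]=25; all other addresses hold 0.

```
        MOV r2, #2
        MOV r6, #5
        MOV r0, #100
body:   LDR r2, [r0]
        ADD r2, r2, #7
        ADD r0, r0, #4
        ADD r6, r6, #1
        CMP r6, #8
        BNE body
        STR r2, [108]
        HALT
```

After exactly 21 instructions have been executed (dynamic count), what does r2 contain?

32

r2=2
r6=5
r0=100
r2=M[100]=3
r2=3+7=10
r0=100+4=104
r6=5+1=6
CMP r6, #8  (cmp 6,8)
BNE body: taken
r2=M[104]=-2
r2=(-2)+7=5
r0=104+4=108
r6=6+1=7
CMP r6, #8  (cmp 7,8)
BNE body: taken
r2=M[108]=25
r2=25+7=32
r0=108+4=112
r6=7+1=8
CMP r6, #8  (cmp 8,8)
BNE body: not taken
After step 21: r2 = 32.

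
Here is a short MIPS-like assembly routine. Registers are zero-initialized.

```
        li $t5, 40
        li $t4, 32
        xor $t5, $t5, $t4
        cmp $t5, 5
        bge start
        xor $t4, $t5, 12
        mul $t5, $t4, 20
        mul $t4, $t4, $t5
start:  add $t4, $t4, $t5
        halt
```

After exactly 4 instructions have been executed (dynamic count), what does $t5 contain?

li $t5, 40 → $t5=40
li $t4, 32 → $t4=32
xor $t5, $t5, $t4 → $t5=40^32=8
cmp $t5, 5  (cmp 8,5)
After step 4: $t5 = 8.

8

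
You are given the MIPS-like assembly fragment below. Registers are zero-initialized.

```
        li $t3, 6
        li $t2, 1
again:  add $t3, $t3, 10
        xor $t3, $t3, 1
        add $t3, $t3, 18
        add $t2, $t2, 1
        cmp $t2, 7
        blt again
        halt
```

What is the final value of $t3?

li $t3, 6 → $t3=6
li $t2, 1 → $t2=1
add $t3, $t3, 10 → $t3=6+10=16
xor $t3, $t3, 1 → $t3=16^1=17
add $t3, $t3, 18 → $t3=17+18=35
add $t2, $t2, 1 → $t2=1+1=2
cmp $t2, 7  (cmp 2,7)
blt again: taken
add $t3, $t3, 10 → $t3=35+10=45
xor $t3, $t3, 1 → $t3=45^1=44
add $t3, $t3, 18 → $t3=44+18=62
add $t2, $t2, 1 → $t2=2+1=3
cmp $t2, 7  (cmp 3,7)
blt again: taken
add $t3, $t3, 10 → $t3=62+10=72
xor $t3, $t3, 1 → $t3=72^1=73
add $t3, $t3, 18 → $t3=73+18=91
add $t2, $t2, 1 → $t2=3+1=4
cmp $t2, 7  (cmp 4,7)
blt again: taken
add $t3, $t3, 10 → $t3=91+10=101
xor $t3, $t3, 1 → $t3=101^1=100
add $t3, $t3, 18 → $t3=100+18=118
add $t2, $t2, 1 → $t2=4+1=5
cmp $t2, 7  (cmp 5,7)
blt again: taken
add $t3, $t3, 10 → $t3=118+10=128
xor $t3, $t3, 1 → $t3=128^1=129
add $t3, $t3, 18 → $t3=129+18=147
add $t2, $t2, 1 → $t2=5+1=6
cmp $t2, 7  (cmp 6,7)
blt again: taken
add $t3, $t3, 10 → $t3=147+10=157
xor $t3, $t3, 1 → $t3=157^1=156
add $t3, $t3, 18 → $t3=156+18=174
add $t2, $t2, 1 → $t2=6+1=7
cmp $t2, 7  (cmp 7,7)
blt again: not taken
halt.

174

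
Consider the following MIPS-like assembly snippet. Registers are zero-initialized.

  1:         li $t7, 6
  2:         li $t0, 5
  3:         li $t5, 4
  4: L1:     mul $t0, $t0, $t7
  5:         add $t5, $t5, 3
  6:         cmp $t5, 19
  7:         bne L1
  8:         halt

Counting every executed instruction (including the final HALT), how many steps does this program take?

24

after li $t7, 6: $t7=6
after li $t0, 5: $t0=5
after li $t5, 4: $t5=4
after mul $t0, $t0, $t7: $t0=5*6=30
after add $t5, $t5, 3: $t5=4+3=7
cmp $t5, 19  (cmp 7,19)
bne L1: taken
after mul $t0, $t0, $t7: $t0=30*6=180
after add $t5, $t5, 3: $t5=7+3=10
cmp $t5, 19  (cmp 10,19)
bne L1: taken
after mul $t0, $t0, $t7: $t0=180*6=1080
after add $t5, $t5, 3: $t5=10+3=13
cmp $t5, 19  (cmp 13,19)
bne L1: taken
after mul $t0, $t0, $t7: $t0=1080*6=6480
after add $t5, $t5, 3: $t5=13+3=16
cmp $t5, 19  (cmp 16,19)
bne L1: taken
after mul $t0, $t0, $t7: $t0=6480*6=38880
after add $t5, $t5, 3: $t5=16+3=19
cmp $t5, 19  (cmp 19,19)
bne L1: not taken
halt.
Total executed instructions: 24.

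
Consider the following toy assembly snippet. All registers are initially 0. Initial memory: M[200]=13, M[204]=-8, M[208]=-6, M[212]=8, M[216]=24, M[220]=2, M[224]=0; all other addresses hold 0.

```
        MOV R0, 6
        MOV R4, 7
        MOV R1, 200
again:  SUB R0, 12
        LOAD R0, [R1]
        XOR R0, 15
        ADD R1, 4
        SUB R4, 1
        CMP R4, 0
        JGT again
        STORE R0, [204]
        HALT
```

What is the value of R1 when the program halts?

MOV R0, 6 → R0=6
MOV R4, 7 → R4=7
MOV R1, 200 → R1=200
SUB R0, 12 → R0=6-12=-6
LOAD R0, [R1] → R0=M[200]=13
XOR R0, 15 → R0=13^15=2
ADD R1, 4 → R1=200+4=204
SUB R4, 1 → R4=7-1=6
CMP R4, 0  (cmp 6,0)
JGT again: taken
SUB R0, 12 → R0=2-12=-10
LOAD R0, [R1] → R0=M[204]=-8
XOR R0, 15 → R0=(-8)^15=-9
ADD R1, 4 → R1=204+4=208
SUB R4, 1 → R4=6-1=5
CMP R4, 0  (cmp 5,0)
JGT again: taken
SUB R0, 12 → R0=(-9)-12=-21
LOAD R0, [R1] → R0=M[208]=-6
XOR R0, 15 → R0=(-6)^15=-11
ADD R1, 4 → R1=208+4=212
SUB R4, 1 → R4=5-1=4
CMP R4, 0  (cmp 4,0)
JGT again: taken
SUB R0, 12 → R0=(-11)-12=-23
LOAD R0, [R1] → R0=M[212]=8
XOR R0, 15 → R0=8^15=7
ADD R1, 4 → R1=212+4=216
SUB R4, 1 → R4=4-1=3
CMP R4, 0  (cmp 3,0)
JGT again: taken
SUB R0, 12 → R0=7-12=-5
LOAD R0, [R1] → R0=M[216]=24
XOR R0, 15 → R0=24^15=23
ADD R1, 4 → R1=216+4=220
SUB R4, 1 → R4=3-1=2
CMP R4, 0  (cmp 2,0)
JGT again: taken
SUB R0, 12 → R0=23-12=11
LOAD R0, [R1] → R0=M[220]=2
XOR R0, 15 → R0=2^15=13
ADD R1, 4 → R1=220+4=224
SUB R4, 1 → R4=2-1=1
CMP R4, 0  (cmp 1,0)
JGT again: taken
SUB R0, 12 → R0=13-12=1
LOAD R0, [R1] → R0=M[224]=0
XOR R0, 15 → R0=0^15=15
ADD R1, 4 → R1=224+4=228
SUB R4, 1 → R4=1-1=0
CMP R4, 0  (cmp 0,0)
JGT again: not taken
STORE R0, [204] → M[204]=15
halt.

228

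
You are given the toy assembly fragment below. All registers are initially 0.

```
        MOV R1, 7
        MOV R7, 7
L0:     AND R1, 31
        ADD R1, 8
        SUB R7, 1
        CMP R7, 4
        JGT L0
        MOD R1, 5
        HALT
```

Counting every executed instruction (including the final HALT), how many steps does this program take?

19

after MOV R1, 7: R1=7
after MOV R7, 7: R7=7
after AND R1, 31: R1=7&31=7
after ADD R1, 8: R1=7+8=15
after SUB R7, 1: R7=7-1=6
CMP R7, 4  (cmp 6,4)
JGT L0: taken
after AND R1, 31: R1=15&31=15
after ADD R1, 8: R1=15+8=23
after SUB R7, 1: R7=6-1=5
CMP R7, 4  (cmp 5,4)
JGT L0: taken
after AND R1, 31: R1=23&31=23
after ADD R1, 8: R1=23+8=31
after SUB R7, 1: R7=5-1=4
CMP R7, 4  (cmp 4,4)
JGT L0: not taken
after MOD R1, 5: R1=31%5=1
halt.
Total executed instructions: 19.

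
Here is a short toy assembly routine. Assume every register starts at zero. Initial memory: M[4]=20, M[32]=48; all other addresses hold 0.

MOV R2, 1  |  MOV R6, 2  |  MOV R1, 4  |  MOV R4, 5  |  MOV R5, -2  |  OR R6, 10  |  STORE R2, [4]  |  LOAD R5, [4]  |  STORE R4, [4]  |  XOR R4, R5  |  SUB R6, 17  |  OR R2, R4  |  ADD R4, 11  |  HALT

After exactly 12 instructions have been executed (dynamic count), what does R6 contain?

after MOV R2, 1: R2=1
after MOV R6, 2: R6=2
after MOV R1, 4: R1=4
after MOV R4, 5: R4=5
after MOV R5, -2: R5=-2
after OR R6, 10: R6=2|10=10
STORE R2, [4] → M[4]=1
after LOAD R5, [4]: R5=M[4]=1
STORE R4, [4] → M[4]=5
after XOR R4, R5: R4=5^1=4
after SUB R6, 17: R6=10-17=-7
after OR R2, R4: R2=1|4=5
After step 12: R6 = -7.

-7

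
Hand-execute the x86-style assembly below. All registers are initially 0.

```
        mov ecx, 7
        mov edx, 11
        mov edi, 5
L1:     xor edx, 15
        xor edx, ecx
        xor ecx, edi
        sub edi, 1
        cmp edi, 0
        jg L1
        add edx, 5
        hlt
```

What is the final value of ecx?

6

ecx=7
edx=11
edi=5
edx=11^15=4
edx=4^7=3
ecx=7^5=2
edi=5-1=4
cmp edi, 0  (cmp 4,0)
jg L1: taken
edx=3^15=12
edx=12^2=14
ecx=2^4=6
edi=4-1=3
cmp edi, 0  (cmp 3,0)
jg L1: taken
edx=14^15=1
edx=1^6=7
ecx=6^3=5
edi=3-1=2
cmp edi, 0  (cmp 2,0)
jg L1: taken
edx=7^15=8
edx=8^5=13
ecx=5^2=7
edi=2-1=1
cmp edi, 0  (cmp 1,0)
jg L1: taken
edx=13^15=2
edx=2^7=5
ecx=7^1=6
edi=1-1=0
cmp edi, 0  (cmp 0,0)
jg L1: not taken
edx=5+5=10
halt.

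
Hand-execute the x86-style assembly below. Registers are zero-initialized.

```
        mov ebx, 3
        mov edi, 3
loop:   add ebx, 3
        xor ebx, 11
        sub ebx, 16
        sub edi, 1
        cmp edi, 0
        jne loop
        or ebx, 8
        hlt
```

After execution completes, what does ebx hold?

-19

after mov ebx, 3: ebx=3
after mov edi, 3: edi=3
after add ebx, 3: ebx=3+3=6
after xor ebx, 11: ebx=6^11=13
after sub ebx, 16: ebx=13-16=-3
after sub edi, 1: edi=3-1=2
cmp edi, 0  (cmp 2,0)
jne loop: taken
after add ebx, 3: ebx=(-3)+3=0
after xor ebx, 11: ebx=0^11=11
after sub ebx, 16: ebx=11-16=-5
after sub edi, 1: edi=2-1=1
cmp edi, 0  (cmp 1,0)
jne loop: taken
after add ebx, 3: ebx=(-5)+3=-2
after xor ebx, 11: ebx=(-2)^11=-11
after sub ebx, 16: ebx=(-11)-16=-27
after sub edi, 1: edi=1-1=0
cmp edi, 0  (cmp 0,0)
jne loop: not taken
after or ebx, 8: ebx=(-27)|8=-19
halt.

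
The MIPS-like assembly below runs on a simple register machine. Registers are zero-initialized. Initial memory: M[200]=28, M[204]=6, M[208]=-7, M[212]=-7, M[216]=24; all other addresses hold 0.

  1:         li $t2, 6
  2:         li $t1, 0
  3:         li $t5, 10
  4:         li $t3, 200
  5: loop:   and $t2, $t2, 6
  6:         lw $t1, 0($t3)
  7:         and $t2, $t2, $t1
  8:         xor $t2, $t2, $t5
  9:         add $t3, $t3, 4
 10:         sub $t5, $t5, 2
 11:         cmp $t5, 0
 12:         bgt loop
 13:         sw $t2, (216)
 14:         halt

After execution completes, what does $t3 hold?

li $t2, 6 → $t2=6
li $t1, 0 → $t1=0
li $t5, 10 → $t5=10
li $t3, 200 → $t3=200
and $t2, $t2, 6 → $t2=6&6=6
lw $t1, 0($t3) → $t1=M[200]=28
and $t2, $t2, $t1 → $t2=6&28=4
xor $t2, $t2, $t5 → $t2=4^10=14
add $t3, $t3, 4 → $t3=200+4=204
sub $t5, $t5, 2 → $t5=10-2=8
cmp $t5, 0  (cmp 8,0)
bgt loop: taken
and $t2, $t2, 6 → $t2=14&6=6
lw $t1, 0($t3) → $t1=M[204]=6
and $t2, $t2, $t1 → $t2=6&6=6
xor $t2, $t2, $t5 → $t2=6^8=14
add $t3, $t3, 4 → $t3=204+4=208
sub $t5, $t5, 2 → $t5=8-2=6
cmp $t5, 0  (cmp 6,0)
bgt loop: taken
and $t2, $t2, 6 → $t2=14&6=6
lw $t1, 0($t3) → $t1=M[208]=-7
and $t2, $t2, $t1 → $t2=6&(-7)=0
xor $t2, $t2, $t5 → $t2=0^6=6
add $t3, $t3, 4 → $t3=208+4=212
sub $t5, $t5, 2 → $t5=6-2=4
cmp $t5, 0  (cmp 4,0)
bgt loop: taken
and $t2, $t2, 6 → $t2=6&6=6
lw $t1, 0($t3) → $t1=M[212]=-7
and $t2, $t2, $t1 → $t2=6&(-7)=0
xor $t2, $t2, $t5 → $t2=0^4=4
add $t3, $t3, 4 → $t3=212+4=216
sub $t5, $t5, 2 → $t5=4-2=2
cmp $t5, 0  (cmp 2,0)
bgt loop: taken
and $t2, $t2, 6 → $t2=4&6=4
lw $t1, 0($t3) → $t1=M[216]=24
and $t2, $t2, $t1 → $t2=4&24=0
xor $t2, $t2, $t5 → $t2=0^2=2
add $t3, $t3, 4 → $t3=216+4=220
sub $t5, $t5, 2 → $t5=2-2=0
cmp $t5, 0  (cmp 0,0)
bgt loop: not taken
sw $t2, (216) → M[216]=2
halt.

220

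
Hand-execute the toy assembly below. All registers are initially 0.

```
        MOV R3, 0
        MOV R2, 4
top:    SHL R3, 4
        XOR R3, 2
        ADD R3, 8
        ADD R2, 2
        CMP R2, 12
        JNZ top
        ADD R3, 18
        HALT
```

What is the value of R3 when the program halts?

after MOV R3, 0: R3=0
after MOV R2, 4: R2=4
after SHL R3, 4: R3=0<<4=0
after XOR R3, 2: R3=0^2=2
after ADD R3, 8: R3=2+8=10
after ADD R2, 2: R2=4+2=6
CMP R2, 12  (cmp 6,12)
JNZ top: taken
after SHL R3, 4: R3=10<<4=160
after XOR R3, 2: R3=160^2=162
after ADD R3, 8: R3=162+8=170
after ADD R2, 2: R2=6+2=8
CMP R2, 12  (cmp 8,12)
JNZ top: taken
after SHL R3, 4: R3=170<<4=2720
after XOR R3, 2: R3=2720^2=2722
after ADD R3, 8: R3=2722+8=2730
after ADD R2, 2: R2=8+2=10
CMP R2, 12  (cmp 10,12)
JNZ top: taken
after SHL R3, 4: R3=2730<<4=43680
after XOR R3, 2: R3=43680^2=43682
after ADD R3, 8: R3=43682+8=43690
after ADD R2, 2: R2=10+2=12
CMP R2, 12  (cmp 12,12)
JNZ top: not taken
after ADD R3, 18: R3=43690+18=43708
halt.

43708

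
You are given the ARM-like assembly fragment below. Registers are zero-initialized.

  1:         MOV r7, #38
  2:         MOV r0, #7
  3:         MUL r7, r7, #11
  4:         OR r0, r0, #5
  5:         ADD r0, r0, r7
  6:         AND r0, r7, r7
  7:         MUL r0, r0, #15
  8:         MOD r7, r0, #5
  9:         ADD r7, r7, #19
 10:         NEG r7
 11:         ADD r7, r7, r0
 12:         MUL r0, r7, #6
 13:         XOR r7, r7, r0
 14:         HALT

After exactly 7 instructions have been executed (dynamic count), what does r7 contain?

418

after MOV r7, #38: r7=38
after MOV r0, #7: r0=7
after MUL r7, r7, #11: r7=38*11=418
after OR r0, r0, #5: r0=7|5=7
after ADD r0, r0, r7: r0=7+418=425
after AND r0, r7, r7: r0=418&418=418
after MUL r0, r0, #15: r0=418*15=6270
After step 7: r7 = 418.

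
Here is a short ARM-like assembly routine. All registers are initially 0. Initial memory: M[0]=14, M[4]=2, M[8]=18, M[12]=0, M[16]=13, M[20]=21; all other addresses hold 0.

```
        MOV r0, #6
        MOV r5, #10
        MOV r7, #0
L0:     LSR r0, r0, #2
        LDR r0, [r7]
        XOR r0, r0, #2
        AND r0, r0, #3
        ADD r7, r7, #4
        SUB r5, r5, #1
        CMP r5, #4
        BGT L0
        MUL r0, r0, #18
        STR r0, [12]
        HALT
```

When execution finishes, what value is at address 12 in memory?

54

after MOV r0, #6: r0=6
after MOV r5, #10: r5=10
after MOV r7, #0: r7=0
after LSR r0, r0, #2: r0=6>>2=1
after LDR r0, [r7]: r0=M[0]=14
after XOR r0, r0, #2: r0=14^2=12
after AND r0, r0, #3: r0=12&3=0
after ADD r7, r7, #4: r7=0+4=4
after SUB r5, r5, #1: r5=10-1=9
CMP r5, #4  (cmp 9,4)
BGT L0: taken
after LSR r0, r0, #2: r0=0>>2=0
after LDR r0, [r7]: r0=M[4]=2
after XOR r0, r0, #2: r0=2^2=0
after AND r0, r0, #3: r0=0&3=0
after ADD r7, r7, #4: r7=4+4=8
after SUB r5, r5, #1: r5=9-1=8
CMP r5, #4  (cmp 8,4)
BGT L0: taken
after LSR r0, r0, #2: r0=0>>2=0
after LDR r0, [r7]: r0=M[8]=18
after XOR r0, r0, #2: r0=18^2=16
after AND r0, r0, #3: r0=16&3=0
after ADD r7, r7, #4: r7=8+4=12
after SUB r5, r5, #1: r5=8-1=7
CMP r5, #4  (cmp 7,4)
BGT L0: taken
after LSR r0, r0, #2: r0=0>>2=0
after LDR r0, [r7]: r0=M[12]=0
after XOR r0, r0, #2: r0=0^2=2
after AND r0, r0, #3: r0=2&3=2
after ADD r7, r7, #4: r7=12+4=16
after SUB r5, r5, #1: r5=7-1=6
CMP r5, #4  (cmp 6,4)
BGT L0: taken
after LSR r0, r0, #2: r0=2>>2=0
after LDR r0, [r7]: r0=M[16]=13
after XOR r0, r0, #2: r0=13^2=15
after AND r0, r0, #3: r0=15&3=3
after ADD r7, r7, #4: r7=16+4=20
after SUB r5, r5, #1: r5=6-1=5
CMP r5, #4  (cmp 5,4)
BGT L0: taken
after LSR r0, r0, #2: r0=3>>2=0
after LDR r0, [r7]: r0=M[20]=21
after XOR r0, r0, #2: r0=21^2=23
after AND r0, r0, #3: r0=23&3=3
after ADD r7, r7, #4: r7=20+4=24
after SUB r5, r5, #1: r5=5-1=4
CMP r5, #4  (cmp 4,4)
BGT L0: not taken
after MUL r0, r0, #18: r0=3*18=54
STR r0, [12] → M[12]=54
halt.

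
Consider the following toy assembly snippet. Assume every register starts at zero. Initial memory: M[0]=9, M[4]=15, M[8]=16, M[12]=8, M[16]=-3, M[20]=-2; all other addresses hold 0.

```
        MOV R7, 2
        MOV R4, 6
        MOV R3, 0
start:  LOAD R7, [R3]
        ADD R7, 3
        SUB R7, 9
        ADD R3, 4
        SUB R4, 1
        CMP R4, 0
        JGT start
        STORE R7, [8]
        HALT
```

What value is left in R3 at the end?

after MOV R7, 2: R7=2
after MOV R4, 6: R4=6
after MOV R3, 0: R3=0
after LOAD R7, [R3]: R7=M[0]=9
after ADD R7, 3: R7=9+3=12
after SUB R7, 9: R7=12-9=3
after ADD R3, 4: R3=0+4=4
after SUB R4, 1: R4=6-1=5
CMP R4, 0  (cmp 5,0)
JGT start: taken
after LOAD R7, [R3]: R7=M[4]=15
after ADD R7, 3: R7=15+3=18
after SUB R7, 9: R7=18-9=9
after ADD R3, 4: R3=4+4=8
after SUB R4, 1: R4=5-1=4
CMP R4, 0  (cmp 4,0)
JGT start: taken
after LOAD R7, [R3]: R7=M[8]=16
after ADD R7, 3: R7=16+3=19
after SUB R7, 9: R7=19-9=10
after ADD R3, 4: R3=8+4=12
after SUB R4, 1: R4=4-1=3
CMP R4, 0  (cmp 3,0)
JGT start: taken
after LOAD R7, [R3]: R7=M[12]=8
after ADD R7, 3: R7=8+3=11
after SUB R7, 9: R7=11-9=2
after ADD R3, 4: R3=12+4=16
after SUB R4, 1: R4=3-1=2
CMP R4, 0  (cmp 2,0)
JGT start: taken
after LOAD R7, [R3]: R7=M[16]=-3
after ADD R7, 3: R7=(-3)+3=0
after SUB R7, 9: R7=0-9=-9
after ADD R3, 4: R3=16+4=20
after SUB R4, 1: R4=2-1=1
CMP R4, 0  (cmp 1,0)
JGT start: taken
after LOAD R7, [R3]: R7=M[20]=-2
after ADD R7, 3: R7=(-2)+3=1
after SUB R7, 9: R7=1-9=-8
after ADD R3, 4: R3=20+4=24
after SUB R4, 1: R4=1-1=0
CMP R4, 0  (cmp 0,0)
JGT start: not taken
STORE R7, [8] → M[8]=-8
halt.

24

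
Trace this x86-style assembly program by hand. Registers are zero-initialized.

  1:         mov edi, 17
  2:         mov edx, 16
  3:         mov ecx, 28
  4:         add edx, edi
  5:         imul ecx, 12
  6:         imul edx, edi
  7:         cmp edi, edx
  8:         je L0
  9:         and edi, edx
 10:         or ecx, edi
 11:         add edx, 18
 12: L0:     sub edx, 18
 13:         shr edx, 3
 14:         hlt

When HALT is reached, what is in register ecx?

337

after mov edi, 17: edi=17
after mov edx, 16: edx=16
after mov ecx, 28: ecx=28
after add edx, edi: edx=16+17=33
after imul ecx, 12: ecx=28*12=336
after imul edx, edi: edx=33*17=561
cmp edi, edx  (cmp 17,561)
je L0: not taken
after and edi, edx: edi=17&561=17
after or ecx, edi: ecx=336|17=337
after add edx, 18: edx=561+18=579
after sub edx, 18: edx=579-18=561
after shr edx, 3: edx=561>>3=70
halt.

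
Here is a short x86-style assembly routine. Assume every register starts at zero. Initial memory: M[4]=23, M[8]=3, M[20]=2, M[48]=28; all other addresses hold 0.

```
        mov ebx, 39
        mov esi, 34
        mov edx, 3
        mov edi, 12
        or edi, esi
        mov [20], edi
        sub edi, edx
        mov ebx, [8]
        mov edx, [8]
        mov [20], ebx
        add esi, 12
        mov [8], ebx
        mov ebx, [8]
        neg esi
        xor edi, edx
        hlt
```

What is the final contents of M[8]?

3

after mov ebx, 39: ebx=39
after mov esi, 34: esi=34
after mov edx, 3: edx=3
after mov edi, 12: edi=12
after or edi, esi: edi=12|34=46
mov [20], edi → M[20]=46
after sub edi, edx: edi=46-3=43
after mov ebx, [8]: ebx=M[8]=3
after mov edx, [8]: edx=M[8]=3
mov [20], ebx → M[20]=3
after add esi, 12: esi=34+12=46
mov [8], ebx → M[8]=3
after mov ebx, [8]: ebx=M[8]=3
after neg esi: esi=-(46)=-46
after xor edi, edx: edi=43^3=40
halt.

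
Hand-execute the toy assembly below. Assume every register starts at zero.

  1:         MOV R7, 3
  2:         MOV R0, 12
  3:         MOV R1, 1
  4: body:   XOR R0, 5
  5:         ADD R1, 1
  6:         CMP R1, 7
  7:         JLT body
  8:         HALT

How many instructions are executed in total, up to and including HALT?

28

after MOV R7, 3: R7=3
after MOV R0, 12: R0=12
after MOV R1, 1: R1=1
after XOR R0, 5: R0=12^5=9
after ADD R1, 1: R1=1+1=2
CMP R1, 7  (cmp 2,7)
JLT body: taken
after XOR R0, 5: R0=9^5=12
after ADD R1, 1: R1=2+1=3
CMP R1, 7  (cmp 3,7)
JLT body: taken
after XOR R0, 5: R0=12^5=9
after ADD R1, 1: R1=3+1=4
CMP R1, 7  (cmp 4,7)
JLT body: taken
after XOR R0, 5: R0=9^5=12
after ADD R1, 1: R1=4+1=5
CMP R1, 7  (cmp 5,7)
JLT body: taken
after XOR R0, 5: R0=12^5=9
after ADD R1, 1: R1=5+1=6
CMP R1, 7  (cmp 6,7)
JLT body: taken
after XOR R0, 5: R0=9^5=12
after ADD R1, 1: R1=6+1=7
CMP R1, 7  (cmp 7,7)
JLT body: not taken
halt.
Total executed instructions: 28.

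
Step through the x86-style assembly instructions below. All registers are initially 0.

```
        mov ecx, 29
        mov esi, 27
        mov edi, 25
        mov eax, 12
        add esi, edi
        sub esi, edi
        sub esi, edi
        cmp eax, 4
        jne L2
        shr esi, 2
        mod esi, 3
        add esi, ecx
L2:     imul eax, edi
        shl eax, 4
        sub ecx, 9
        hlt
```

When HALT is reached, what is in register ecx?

ecx=29
esi=27
edi=25
eax=12
esi=27+25=52
esi=52-25=27
esi=27-25=2
cmp eax, 4  (cmp 12,4)
jne L2: taken
eax=12*25=300
eax=300<<4=4800
ecx=29-9=20
halt.

20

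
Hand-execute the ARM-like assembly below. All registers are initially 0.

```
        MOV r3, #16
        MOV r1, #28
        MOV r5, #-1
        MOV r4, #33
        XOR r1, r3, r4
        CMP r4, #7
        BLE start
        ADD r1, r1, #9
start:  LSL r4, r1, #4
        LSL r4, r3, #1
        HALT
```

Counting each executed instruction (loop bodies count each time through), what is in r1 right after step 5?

49

MOV r3, #16 → r3=16
MOV r1, #28 → r1=28
MOV r5, #-1 → r5=-1
MOV r4, #33 → r4=33
XOR r1, r3, r4 → r1=16^33=49
After step 5: r1 = 49.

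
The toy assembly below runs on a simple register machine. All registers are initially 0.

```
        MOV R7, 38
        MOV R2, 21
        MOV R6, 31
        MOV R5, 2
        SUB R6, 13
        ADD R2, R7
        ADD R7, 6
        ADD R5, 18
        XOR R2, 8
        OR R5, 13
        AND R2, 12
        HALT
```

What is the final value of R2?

0

R7=38
R2=21
R6=31
R5=2
R6=31-13=18
R2=21+38=59
R7=38+6=44
R5=2+18=20
R2=59^8=51
R5=20|13=29
R2=51&12=0
halt.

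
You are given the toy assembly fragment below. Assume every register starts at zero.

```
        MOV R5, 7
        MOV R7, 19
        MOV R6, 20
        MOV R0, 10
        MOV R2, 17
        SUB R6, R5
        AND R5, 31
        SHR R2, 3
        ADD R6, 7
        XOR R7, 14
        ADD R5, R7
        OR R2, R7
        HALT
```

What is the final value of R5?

36

R5=7
R7=19
R6=20
R0=10
R2=17
R6=20-7=13
R5=7&31=7
R2=17>>3=2
R6=13+7=20
R7=19^14=29
R5=7+29=36
R2=2|29=31
halt.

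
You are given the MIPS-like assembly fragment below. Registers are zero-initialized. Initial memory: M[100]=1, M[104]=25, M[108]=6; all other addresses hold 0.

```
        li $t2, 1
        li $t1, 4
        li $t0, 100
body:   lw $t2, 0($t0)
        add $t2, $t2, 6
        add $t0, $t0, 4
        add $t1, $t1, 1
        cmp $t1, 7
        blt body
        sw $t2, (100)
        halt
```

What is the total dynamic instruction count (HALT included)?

li $t2, 1 → $t2=1
li $t1, 4 → $t1=4
li $t0, 100 → $t0=100
lw $t2, 0($t0) → $t2=M[100]=1
add $t2, $t2, 6 → $t2=1+6=7
add $t0, $t0, 4 → $t0=100+4=104
add $t1, $t1, 1 → $t1=4+1=5
cmp $t1, 7  (cmp 5,7)
blt body: taken
lw $t2, 0($t0) → $t2=M[104]=25
add $t2, $t2, 6 → $t2=25+6=31
add $t0, $t0, 4 → $t0=104+4=108
add $t1, $t1, 1 → $t1=5+1=6
cmp $t1, 7  (cmp 6,7)
blt body: taken
lw $t2, 0($t0) → $t2=M[108]=6
add $t2, $t2, 6 → $t2=6+6=12
add $t0, $t0, 4 → $t0=108+4=112
add $t1, $t1, 1 → $t1=6+1=7
cmp $t1, 7  (cmp 7,7)
blt body: not taken
sw $t2, (100) → M[100]=12
halt.
Total executed instructions: 23.

23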